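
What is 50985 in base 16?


Divide by 16 repeatedly:
50985 ÷ 16 = 3186 remainder 9 (9)
3186 ÷ 16 = 199 remainder 2 (2)
199 ÷ 16 = 12 remainder 7 (7)
12 ÷ 16 = 0 remainder 12 (C)
Reading remainders bottom-up:
= 0xC729


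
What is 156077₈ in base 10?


Positional values:
Position 0: 7 × 8^0 = 7
Position 1: 7 × 8^1 = 56
Position 2: 0 × 8^2 = 0
Position 3: 6 × 8^3 = 3072
Position 4: 5 × 8^4 = 20480
Position 5: 1 × 8^5 = 32768
Sum = 7 + 56 + 0 + 3072 + 20480 + 32768
= 56383


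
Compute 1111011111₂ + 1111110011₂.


Align and add column by column (LSB to MSB, carry propagating):
  01111011111
+ 01111110011
  -----------
  col 0: 1 + 1 + 0 (carry in) = 2 → bit 0, carry out 1
  col 1: 1 + 1 + 1 (carry in) = 3 → bit 1, carry out 1
  col 2: 1 + 0 + 1 (carry in) = 2 → bit 0, carry out 1
  col 3: 1 + 0 + 1 (carry in) = 2 → bit 0, carry out 1
  col 4: 1 + 1 + 1 (carry in) = 3 → bit 1, carry out 1
  col 5: 0 + 1 + 1 (carry in) = 2 → bit 0, carry out 1
  col 6: 1 + 1 + 1 (carry in) = 3 → bit 1, carry out 1
  col 7: 1 + 1 + 1 (carry in) = 3 → bit 1, carry out 1
  col 8: 1 + 1 + 1 (carry in) = 3 → bit 1, carry out 1
  col 9: 1 + 1 + 1 (carry in) = 3 → bit 1, carry out 1
  col 10: 0 + 0 + 1 (carry in) = 1 → bit 1, carry out 0
Reading bits MSB→LSB: 11111010010
Strip leading zeros: 11111010010
= 11111010010


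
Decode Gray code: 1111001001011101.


Gray code: 1111001001011101
MSB stays the same: 1
Each subsequent bit = prev_binary XOR current_gray:
  B[1] = 1 XOR 1 = 0
  B[2] = 0 XOR 1 = 1
  B[3] = 1 XOR 1 = 0
  B[4] = 0 XOR 0 = 0
  B[5] = 0 XOR 0 = 0
  B[6] = 0 XOR 1 = 1
  B[7] = 1 XOR 0 = 1
  B[8] = 1 XOR 0 = 1
  B[9] = 1 XOR 1 = 0
  B[10] = 0 XOR 0 = 0
  B[11] = 0 XOR 1 = 1
  B[12] = 1 XOR 1 = 0
  B[13] = 0 XOR 1 = 1
  B[14] = 1 XOR 0 = 1
  B[15] = 1 XOR 1 = 0
= 1010001110010110 (41878 decimal)


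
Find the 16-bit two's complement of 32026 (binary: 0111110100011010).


Original: 0111110100011010
Step 1 - Invert all bits: 1000001011100101
Step 2 - Add 1: 1000001011100101 + 1
= 1000001011100110 (represents -32026)


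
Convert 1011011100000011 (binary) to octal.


Group into 3-bit groups: 001011011100000011
  001 = 1
  011 = 3
  011 = 3
  100 = 4
  000 = 0
  011 = 3
= 0o133403


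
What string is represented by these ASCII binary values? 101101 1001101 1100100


Codes (binary): 101101 1001101 1100100
Per-code ASCII lookup:
  101101 = 45  (special character) → '-'
  1001101 = 77  (range 65-90: uppercase, 77 - 65 = 12) → 'M'
  1100100 = 100  (range 97-122: lowercase, 100 - 97 = 3) → 'd'
= '-Md'


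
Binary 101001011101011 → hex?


Group into 4-bit nibbles: 0101001011101011
  0101 = 5
  0010 = 2
  1110 = E
  1011 = B
= 0x52EB


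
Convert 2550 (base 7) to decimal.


Positional values (base 7):
  0 × 7^0 = 0 × 1 = 0
  5 × 7^1 = 5 × 7 = 35
  5 × 7^2 = 5 × 49 = 245
  2 × 7^3 = 2 × 343 = 686
Sum = 0 + 35 + 245 + 686
= 966


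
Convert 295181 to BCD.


Each digit → 4-bit binary:
  2 → 0010
  9 → 1001
  5 → 0101
  1 → 0001
  8 → 1000
  1 → 0001
= 0010 1001 0101 0001 1000 0001


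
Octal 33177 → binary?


Each octal digit → 3 binary bits:
  3 = 011
  3 = 011
  1 = 001
  7 = 111
  7 = 111
Concatenate: 011 011 001 111 111
= 011011001111111


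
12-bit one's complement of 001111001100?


Original: 001111001100
Invert all bits:
  bit 0: 0 → 1
  bit 1: 0 → 1
  bit 2: 1 → 0
  bit 3: 1 → 0
  bit 4: 1 → 0
  bit 5: 1 → 0
  bit 6: 0 → 1
  bit 7: 0 → 1
  bit 8: 1 → 0
  bit 9: 1 → 0
  bit 10: 0 → 1
  bit 11: 0 → 1
= 110000110011


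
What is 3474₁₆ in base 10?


Positional values:
Position 0: 4 × 16^0 = 4 × 1 = 4
Position 1: 7 × 16^1 = 7 × 16 = 112
Position 2: 4 × 16^2 = 4 × 256 = 1024
Position 3: 3 × 16^3 = 3 × 4096 = 12288
Sum = 4 + 112 + 1024 + 12288
= 13428


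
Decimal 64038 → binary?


Divide by 2 repeatedly:
64038 ÷ 2 = 32019 remainder 0
32019 ÷ 2 = 16009 remainder 1
16009 ÷ 2 = 8004 remainder 1
8004 ÷ 2 = 4002 remainder 0
4002 ÷ 2 = 2001 remainder 0
2001 ÷ 2 = 1000 remainder 1
1000 ÷ 2 = 500 remainder 0
500 ÷ 2 = 250 remainder 0
250 ÷ 2 = 125 remainder 0
125 ÷ 2 = 62 remainder 1
62 ÷ 2 = 31 remainder 0
31 ÷ 2 = 15 remainder 1
15 ÷ 2 = 7 remainder 1
7 ÷ 2 = 3 remainder 1
3 ÷ 2 = 1 remainder 1
1 ÷ 2 = 0 remainder 1
Reading remainders bottom-up:
= 1111101000100110


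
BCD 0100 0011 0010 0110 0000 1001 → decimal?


Each 4-bit group → digit:
  0100 → 4
  0011 → 3
  0010 → 2
  0110 → 6
  0000 → 0
  1001 → 9
= 432609


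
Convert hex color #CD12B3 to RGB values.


Hex: #CD12B3
R = CD₁₆ = 205
G = 12₁₆ = 18
B = B3₁₆ = 179
= RGB(205, 18, 179)


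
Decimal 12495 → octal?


Divide by 8 repeatedly:
12495 ÷ 8 = 1561 remainder 7
1561 ÷ 8 = 195 remainder 1
195 ÷ 8 = 24 remainder 3
24 ÷ 8 = 3 remainder 0
3 ÷ 8 = 0 remainder 3
Reading remainders bottom-up:
= 0o30317


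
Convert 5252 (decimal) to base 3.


Divide by 3 repeatedly:
5252 ÷ 3 = 1750 remainder 2
1750 ÷ 3 = 583 remainder 1
583 ÷ 3 = 194 remainder 1
194 ÷ 3 = 64 remainder 2
64 ÷ 3 = 21 remainder 1
21 ÷ 3 = 7 remainder 0
7 ÷ 3 = 2 remainder 1
2 ÷ 3 = 0 remainder 2
Reading remainders bottom-up:
= 21012112


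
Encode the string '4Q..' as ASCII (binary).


String: '4Q..'  (4 characters)
Per-character ASCII lookup:
  '4': digits start at 48: '4' = 48 + 4 = 52 → 110100
  'Q': uppercase starts at 65: 'Q' = 65 + 16 = 81 → 1010001
  '.': special character: '.' = 46 → 101110
  '.': special character: '.' = 46 → 101110
= 110100 1010001 101110 101110


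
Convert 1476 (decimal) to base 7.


Divide by 7 repeatedly:
1476 ÷ 7 = 210 remainder 6
210 ÷ 7 = 30 remainder 0
30 ÷ 7 = 4 remainder 2
4 ÷ 7 = 0 remainder 4
Reading remainders bottom-up:
= 4206


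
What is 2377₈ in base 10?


Positional values:
Position 0: 7 × 8^0 = 7
Position 1: 7 × 8^1 = 56
Position 2: 3 × 8^2 = 192
Position 3: 2 × 8^3 = 1024
Sum = 7 + 56 + 192 + 1024
= 1279


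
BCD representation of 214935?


Each digit → 4-bit binary:
  2 → 0010
  1 → 0001
  4 → 0100
  9 → 1001
  3 → 0011
  5 → 0101
= 0010 0001 0100 1001 0011 0101


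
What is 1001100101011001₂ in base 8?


Group into 3-bit groups: 001001100101011001
  001 = 1
  001 = 1
  100 = 4
  101 = 5
  011 = 3
  001 = 1
= 0o114531


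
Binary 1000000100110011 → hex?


Group into 4-bit nibbles: 1000000100110011
  1000 = 8
  0001 = 1
  0011 = 3
  0011 = 3
= 0x8133


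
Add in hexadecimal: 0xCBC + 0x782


Align and add column by column (LSB to MSB, each column mod 16 with carry):
  0CBC
+ 0782
  ----
  col 0: C(12) + 2(2) + 0 (carry in) = 14 → E(14), carry out 0
  col 1: B(11) + 8(8) + 0 (carry in) = 19 → 3(3), carry out 1
  col 2: C(12) + 7(7) + 1 (carry in) = 20 → 4(4), carry out 1
  col 3: 0(0) + 0(0) + 1 (carry in) = 1 → 1(1), carry out 0
Reading digits MSB→LSB: 143E
Strip leading zeros: 143E
= 0x143E


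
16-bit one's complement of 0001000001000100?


Original: 0001000001000100
Invert all bits:
  bit 0: 0 → 1
  bit 1: 0 → 1
  bit 2: 0 → 1
  bit 3: 1 → 0
  bit 4: 0 → 1
  bit 5: 0 → 1
  bit 6: 0 → 1
  bit 7: 0 → 1
  bit 8: 0 → 1
  bit 9: 1 → 0
  bit 10: 0 → 1
  bit 11: 0 → 1
  bit 12: 0 → 1
  bit 13: 1 → 0
  bit 14: 0 → 1
  bit 15: 0 → 1
= 1110111110111011


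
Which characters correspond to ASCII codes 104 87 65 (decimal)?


Codes (decimal): 104 87 65
Per-code ASCII lookup:
  104  (range 97-122: lowercase, 104 - 97 = 7) → 'h'
  87  (range 65-90: uppercase, 87 - 65 = 22) → 'W'
  65  (range 65-90: uppercase, 65 - 65 = 0) → 'A'
= 'hWA'


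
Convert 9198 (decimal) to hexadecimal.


Divide by 16 repeatedly:
9198 ÷ 16 = 574 remainder 14 (E)
574 ÷ 16 = 35 remainder 14 (E)
35 ÷ 16 = 2 remainder 3 (3)
2 ÷ 16 = 0 remainder 2 (2)
Reading remainders bottom-up:
= 0x23EE


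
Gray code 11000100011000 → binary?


Gray code: 11000100011000
MSB stays the same: 1
Each subsequent bit = prev_binary XOR current_gray:
  B[1] = 1 XOR 1 = 0
  B[2] = 0 XOR 0 = 0
  B[3] = 0 XOR 0 = 0
  B[4] = 0 XOR 0 = 0
  B[5] = 0 XOR 1 = 1
  B[6] = 1 XOR 0 = 1
  B[7] = 1 XOR 0 = 1
  B[8] = 1 XOR 0 = 1
  B[9] = 1 XOR 1 = 0
  B[10] = 0 XOR 1 = 1
  B[11] = 1 XOR 0 = 1
  B[12] = 1 XOR 0 = 1
  B[13] = 1 XOR 0 = 1
= 10000111101111 (8687 decimal)


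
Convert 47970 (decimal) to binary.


Divide by 2 repeatedly:
47970 ÷ 2 = 23985 remainder 0
23985 ÷ 2 = 11992 remainder 1
11992 ÷ 2 = 5996 remainder 0
5996 ÷ 2 = 2998 remainder 0
2998 ÷ 2 = 1499 remainder 0
1499 ÷ 2 = 749 remainder 1
749 ÷ 2 = 374 remainder 1
374 ÷ 2 = 187 remainder 0
187 ÷ 2 = 93 remainder 1
93 ÷ 2 = 46 remainder 1
46 ÷ 2 = 23 remainder 0
23 ÷ 2 = 11 remainder 1
11 ÷ 2 = 5 remainder 1
5 ÷ 2 = 2 remainder 1
2 ÷ 2 = 1 remainder 0
1 ÷ 2 = 0 remainder 1
Reading remainders bottom-up:
= 1011101101100010


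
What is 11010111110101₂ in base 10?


Positional values:
Bit 0: 1 × 2^0 = 1
Bit 2: 1 × 2^2 = 4
Bit 4: 1 × 2^4 = 16
Bit 5: 1 × 2^5 = 32
Bit 6: 1 × 2^6 = 64
Bit 7: 1 × 2^7 = 128
Bit 8: 1 × 2^8 = 256
Bit 10: 1 × 2^10 = 1024
Bit 12: 1 × 2^12 = 4096
Bit 13: 1 × 2^13 = 8192
Sum = 1 + 4 + 16 + 32 + 64 + 128 + 256 + 1024 + 4096 + 8192
= 13813


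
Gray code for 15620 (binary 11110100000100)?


Binary: 11110100000100
Gray code: G = B XOR (B >> 1)
B >> 1 = 01111010000010
11110100000100 XOR 01111010000010:
  1 XOR 0 = 1
  1 XOR 1 = 0
  1 XOR 1 = 0
  1 XOR 1 = 0
  0 XOR 1 = 1
  1 XOR 0 = 1
  0 XOR 1 = 1
  0 XOR 0 = 0
  0 XOR 0 = 0
  0 XOR 0 = 0
  0 XOR 0 = 0
  1 XOR 0 = 1
  0 XOR 1 = 1
  0 XOR 0 = 0
= 10001110000110


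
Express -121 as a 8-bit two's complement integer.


Original: 01111001
Step 1 - Invert all bits: 10000110
Step 2 - Add 1: 10000110 + 1
= 10000111 (represents -121)


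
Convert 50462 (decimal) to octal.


Divide by 8 repeatedly:
50462 ÷ 8 = 6307 remainder 6
6307 ÷ 8 = 788 remainder 3
788 ÷ 8 = 98 remainder 4
98 ÷ 8 = 12 remainder 2
12 ÷ 8 = 1 remainder 4
1 ÷ 8 = 0 remainder 1
Reading remainders bottom-up:
= 0o142436


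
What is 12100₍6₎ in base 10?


Positional values (base 6):
  0 × 6^0 = 0 × 1 = 0
  0 × 6^1 = 0 × 6 = 0
  1 × 6^2 = 1 × 36 = 36
  2 × 6^3 = 2 × 216 = 432
  1 × 6^4 = 1 × 1296 = 1296
Sum = 0 + 0 + 36 + 432 + 1296
= 1764


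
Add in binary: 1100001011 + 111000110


Align and add column by column (LSB to MSB, carry propagating):
  01100001011
+ 00111000110
  -----------
  col 0: 1 + 0 + 0 (carry in) = 1 → bit 1, carry out 0
  col 1: 1 + 1 + 0 (carry in) = 2 → bit 0, carry out 1
  col 2: 0 + 1 + 1 (carry in) = 2 → bit 0, carry out 1
  col 3: 1 + 0 + 1 (carry in) = 2 → bit 0, carry out 1
  col 4: 0 + 0 + 1 (carry in) = 1 → bit 1, carry out 0
  col 5: 0 + 0 + 0 (carry in) = 0 → bit 0, carry out 0
  col 6: 0 + 1 + 0 (carry in) = 1 → bit 1, carry out 0
  col 7: 0 + 1 + 0 (carry in) = 1 → bit 1, carry out 0
  col 8: 1 + 1 + 0 (carry in) = 2 → bit 0, carry out 1
  col 9: 1 + 0 + 1 (carry in) = 2 → bit 0, carry out 1
  col 10: 0 + 0 + 1 (carry in) = 1 → bit 1, carry out 0
Reading bits MSB→LSB: 10011010001
Strip leading zeros: 10011010001
= 10011010001


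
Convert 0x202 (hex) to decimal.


Positional values:
Position 0: 2 × 16^0 = 2 × 1 = 2
Position 1: 0 × 16^1 = 0 × 16 = 0
Position 2: 2 × 16^2 = 2 × 256 = 512
Sum = 2 + 0 + 512
= 514


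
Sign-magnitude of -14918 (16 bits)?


Sign bit: 1 (negative)
Magnitude: 14918 = 011101001000110
= 1011101001000110


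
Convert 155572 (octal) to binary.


Each octal digit → 3 binary bits:
  1 = 001
  5 = 101
  5 = 101
  5 = 101
  7 = 111
  2 = 010
Concatenate: 001 101 101 101 111 010
= 001101101101111010


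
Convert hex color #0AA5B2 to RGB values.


Hex: #0AA5B2
R = 0A₁₆ = 10
G = A5₁₆ = 165
B = B2₁₆ = 178
= RGB(10, 165, 178)


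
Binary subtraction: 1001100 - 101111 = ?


Align and subtract column by column (LSB to MSB, borrowing when needed):
  1001100
- 0101111
  -------
  col 0: (0 - 0 borrow-in) - 1 → borrow from next column: (0+2) - 1 = 1, borrow out 1
  col 1: (0 - 1 borrow-in) - 1 → borrow from next column: (-1+2) - 1 = 0, borrow out 1
  col 2: (1 - 1 borrow-in) - 1 → borrow from next column: (0+2) - 1 = 1, borrow out 1
  col 3: (1 - 1 borrow-in) - 1 → borrow from next column: (0+2) - 1 = 1, borrow out 1
  col 4: (0 - 1 borrow-in) - 0 → borrow from next column: (-1+2) - 0 = 1, borrow out 1
  col 5: (0 - 1 borrow-in) - 1 → borrow from next column: (-1+2) - 1 = 0, borrow out 1
  col 6: (1 - 1 borrow-in) - 0 → 0 - 0 = 0, borrow out 0
Reading bits MSB→LSB: 0011101
Strip leading zeros: 11101
= 11101


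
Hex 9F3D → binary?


Each hex digit → 4 binary bits:
  9 = 1001
  F = 1111
  3 = 0011
  D = 1101
Concatenate: 1001 1111 0011 1101
= 1001111100111101


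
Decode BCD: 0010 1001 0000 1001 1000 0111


Each 4-bit group → digit:
  0010 → 2
  1001 → 9
  0000 → 0
  1001 → 9
  1000 → 8
  0111 → 7
= 290987


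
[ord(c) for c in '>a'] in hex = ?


String: '>a'  (2 characters)
Per-character ASCII lookup:
  '>': special character: '>' = 62 → 0x3E
  'a': lowercase starts at 97: 'a' = 97 + 0 = 97 → 0x61
= 0x3E 0x61


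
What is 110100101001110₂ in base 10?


Positional values:
Bit 1: 1 × 2^1 = 2
Bit 2: 1 × 2^2 = 4
Bit 3: 1 × 2^3 = 8
Bit 6: 1 × 2^6 = 64
Bit 8: 1 × 2^8 = 256
Bit 11: 1 × 2^11 = 2048
Bit 13: 1 × 2^13 = 8192
Bit 14: 1 × 2^14 = 16384
Sum = 2 + 4 + 8 + 64 + 256 + 2048 + 8192 + 16384
= 26958


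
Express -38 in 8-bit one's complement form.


Original: 00100110
Invert all bits:
  bit 0: 0 → 1
  bit 1: 0 → 1
  bit 2: 1 → 0
  bit 3: 0 → 1
  bit 4: 0 → 1
  bit 5: 1 → 0
  bit 6: 1 → 0
  bit 7: 0 → 1
= 11011001


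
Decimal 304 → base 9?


Divide by 9 repeatedly:
304 ÷ 9 = 33 remainder 7
33 ÷ 9 = 3 remainder 6
3 ÷ 9 = 0 remainder 3
Reading remainders bottom-up:
= 367


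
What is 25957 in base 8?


Divide by 8 repeatedly:
25957 ÷ 8 = 3244 remainder 5
3244 ÷ 8 = 405 remainder 4
405 ÷ 8 = 50 remainder 5
50 ÷ 8 = 6 remainder 2
6 ÷ 8 = 0 remainder 6
Reading remainders bottom-up:
= 0o62545


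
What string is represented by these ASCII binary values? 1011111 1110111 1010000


Codes (binary): 1011111 1110111 1010000
Per-code ASCII lookup:
  1011111 = 95  (special character) → '_'
  1110111 = 119  (range 97-122: lowercase, 119 - 97 = 22) → 'w'
  1010000 = 80  (range 65-90: uppercase, 80 - 65 = 15) → 'P'
= '_wP'


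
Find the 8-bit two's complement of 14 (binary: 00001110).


Original: 00001110
Step 1 - Invert all bits: 11110001
Step 2 - Add 1: 11110001 + 1
= 11110010 (represents -14)


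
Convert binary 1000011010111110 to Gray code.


Binary: 1000011010111110
Gray code: G = B XOR (B >> 1)
B >> 1 = 0100001101011111
1000011010111110 XOR 0100001101011111:
  1 XOR 0 = 1
  0 XOR 1 = 1
  0 XOR 0 = 0
  0 XOR 0 = 0
  0 XOR 0 = 0
  1 XOR 0 = 1
  1 XOR 1 = 0
  0 XOR 1 = 1
  1 XOR 0 = 1
  0 XOR 1 = 1
  1 XOR 0 = 1
  1 XOR 1 = 0
  1 XOR 1 = 0
  1 XOR 1 = 0
  1 XOR 1 = 0
  0 XOR 1 = 1
= 1100010111100001


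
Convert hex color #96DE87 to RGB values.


Hex: #96DE87
R = 96₁₆ = 150
G = DE₁₆ = 222
B = 87₁₆ = 135
= RGB(150, 222, 135)


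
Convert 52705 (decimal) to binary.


Divide by 2 repeatedly:
52705 ÷ 2 = 26352 remainder 1
26352 ÷ 2 = 13176 remainder 0
13176 ÷ 2 = 6588 remainder 0
6588 ÷ 2 = 3294 remainder 0
3294 ÷ 2 = 1647 remainder 0
1647 ÷ 2 = 823 remainder 1
823 ÷ 2 = 411 remainder 1
411 ÷ 2 = 205 remainder 1
205 ÷ 2 = 102 remainder 1
102 ÷ 2 = 51 remainder 0
51 ÷ 2 = 25 remainder 1
25 ÷ 2 = 12 remainder 1
12 ÷ 2 = 6 remainder 0
6 ÷ 2 = 3 remainder 0
3 ÷ 2 = 1 remainder 1
1 ÷ 2 = 0 remainder 1
Reading remainders bottom-up:
= 1100110111100001


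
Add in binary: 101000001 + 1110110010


Align and add column by column (LSB to MSB, carry propagating):
  00101000001
+ 01110110010
  -----------
  col 0: 1 + 0 + 0 (carry in) = 1 → bit 1, carry out 0
  col 1: 0 + 1 + 0 (carry in) = 1 → bit 1, carry out 0
  col 2: 0 + 0 + 0 (carry in) = 0 → bit 0, carry out 0
  col 3: 0 + 0 + 0 (carry in) = 0 → bit 0, carry out 0
  col 4: 0 + 1 + 0 (carry in) = 1 → bit 1, carry out 0
  col 5: 0 + 1 + 0 (carry in) = 1 → bit 1, carry out 0
  col 6: 1 + 0 + 0 (carry in) = 1 → bit 1, carry out 0
  col 7: 0 + 1 + 0 (carry in) = 1 → bit 1, carry out 0
  col 8: 1 + 1 + 0 (carry in) = 2 → bit 0, carry out 1
  col 9: 0 + 1 + 1 (carry in) = 2 → bit 0, carry out 1
  col 10: 0 + 0 + 1 (carry in) = 1 → bit 1, carry out 0
Reading bits MSB→LSB: 10011110011
Strip leading zeros: 10011110011
= 10011110011


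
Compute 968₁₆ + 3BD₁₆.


Align and add column by column (LSB to MSB, each column mod 16 with carry):
  0968
+ 03BD
  ----
  col 0: 8(8) + D(13) + 0 (carry in) = 21 → 5(5), carry out 1
  col 1: 6(6) + B(11) + 1 (carry in) = 18 → 2(2), carry out 1
  col 2: 9(9) + 3(3) + 1 (carry in) = 13 → D(13), carry out 0
  col 3: 0(0) + 0(0) + 0 (carry in) = 0 → 0(0), carry out 0
Reading digits MSB→LSB: 0D25
Strip leading zeros: D25
= 0xD25


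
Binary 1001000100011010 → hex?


Group into 4-bit nibbles: 1001000100011010
  1001 = 9
  0001 = 1
  0001 = 1
  1010 = A
= 0x911A


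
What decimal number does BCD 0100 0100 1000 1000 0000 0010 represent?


Each 4-bit group → digit:
  0100 → 4
  0100 → 4
  1000 → 8
  1000 → 8
  0000 → 0
  0010 → 2
= 448802


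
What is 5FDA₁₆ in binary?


Each hex digit → 4 binary bits:
  5 = 0101
  F = 1111
  D = 1101
  A = 1010
Concatenate: 0101 1111 1101 1010
= 0101111111011010


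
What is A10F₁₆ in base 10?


Positional values:
Position 0: F × 16^0 = 15 × 1 = 15
Position 1: 0 × 16^1 = 0 × 16 = 0
Position 2: 1 × 16^2 = 1 × 256 = 256
Position 3: A × 16^3 = 10 × 4096 = 40960
Sum = 15 + 0 + 256 + 40960
= 41231


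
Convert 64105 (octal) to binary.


Each octal digit → 3 binary bits:
  6 = 110
  4 = 100
  1 = 001
  0 = 000
  5 = 101
Concatenate: 110 100 001 000 101
= 110100001000101


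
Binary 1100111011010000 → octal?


Group into 3-bit groups: 001100111011010000
  001 = 1
  100 = 4
  111 = 7
  011 = 3
  010 = 2
  000 = 0
= 0o147320


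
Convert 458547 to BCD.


Each digit → 4-bit binary:
  4 → 0100
  5 → 0101
  8 → 1000
  5 → 0101
  4 → 0100
  7 → 0111
= 0100 0101 1000 0101 0100 0111


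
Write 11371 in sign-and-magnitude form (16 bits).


Sign bit: 0 (positive)
Magnitude: 11371 = 010110001101011
= 0010110001101011


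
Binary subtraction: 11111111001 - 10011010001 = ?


Align and subtract column by column (LSB to MSB, borrowing when needed):
  11111111001
- 10011010001
  -----------
  col 0: (1 - 0 borrow-in) - 1 → 1 - 1 = 0, borrow out 0
  col 1: (0 - 0 borrow-in) - 0 → 0 - 0 = 0, borrow out 0
  col 2: (0 - 0 borrow-in) - 0 → 0 - 0 = 0, borrow out 0
  col 3: (1 - 0 borrow-in) - 0 → 1 - 0 = 1, borrow out 0
  col 4: (1 - 0 borrow-in) - 1 → 1 - 1 = 0, borrow out 0
  col 5: (1 - 0 borrow-in) - 0 → 1 - 0 = 1, borrow out 0
  col 6: (1 - 0 borrow-in) - 1 → 1 - 1 = 0, borrow out 0
  col 7: (1 - 0 borrow-in) - 1 → 1 - 1 = 0, borrow out 0
  col 8: (1 - 0 borrow-in) - 0 → 1 - 0 = 1, borrow out 0
  col 9: (1 - 0 borrow-in) - 0 → 1 - 0 = 1, borrow out 0
  col 10: (1 - 0 borrow-in) - 1 → 1 - 1 = 0, borrow out 0
Reading bits MSB→LSB: 01100101000
Strip leading zeros: 1100101000
= 1100101000


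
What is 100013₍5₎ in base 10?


Positional values (base 5):
  3 × 5^0 = 3 × 1 = 3
  1 × 5^1 = 1 × 5 = 5
  0 × 5^2 = 0 × 25 = 0
  0 × 5^3 = 0 × 125 = 0
  0 × 5^4 = 0 × 625 = 0
  1 × 5^5 = 1 × 3125 = 3125
Sum = 3 + 5 + 0 + 0 + 0 + 3125
= 3133


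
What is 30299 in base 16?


Divide by 16 repeatedly:
30299 ÷ 16 = 1893 remainder 11 (B)
1893 ÷ 16 = 118 remainder 5 (5)
118 ÷ 16 = 7 remainder 6 (6)
7 ÷ 16 = 0 remainder 7 (7)
Reading remainders bottom-up:
= 0x765B


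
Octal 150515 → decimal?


Positional values:
Position 0: 5 × 8^0 = 5
Position 1: 1 × 8^1 = 8
Position 2: 5 × 8^2 = 320
Position 3: 0 × 8^3 = 0
Position 4: 5 × 8^4 = 20480
Position 5: 1 × 8^5 = 32768
Sum = 5 + 8 + 320 + 0 + 20480 + 32768
= 53581


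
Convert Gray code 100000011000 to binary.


Gray code: 100000011000
MSB stays the same: 1
Each subsequent bit = prev_binary XOR current_gray:
  B[1] = 1 XOR 0 = 1
  B[2] = 1 XOR 0 = 1
  B[3] = 1 XOR 0 = 1
  B[4] = 1 XOR 0 = 1
  B[5] = 1 XOR 0 = 1
  B[6] = 1 XOR 0 = 1
  B[7] = 1 XOR 1 = 0
  B[8] = 0 XOR 1 = 1
  B[9] = 1 XOR 0 = 1
  B[10] = 1 XOR 0 = 1
  B[11] = 1 XOR 0 = 1
= 111111101111 (4079 decimal)


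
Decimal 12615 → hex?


Divide by 16 repeatedly:
12615 ÷ 16 = 788 remainder 7 (7)
788 ÷ 16 = 49 remainder 4 (4)
49 ÷ 16 = 3 remainder 1 (1)
3 ÷ 16 = 0 remainder 3 (3)
Reading remainders bottom-up:
= 0x3147


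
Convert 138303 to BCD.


Each digit → 4-bit binary:
  1 → 0001
  3 → 0011
  8 → 1000
  3 → 0011
  0 → 0000
  3 → 0011
= 0001 0011 1000 0011 0000 0011


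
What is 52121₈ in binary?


Each octal digit → 3 binary bits:
  5 = 101
  2 = 010
  1 = 001
  2 = 010
  1 = 001
Concatenate: 101 010 001 010 001
= 101010001010001


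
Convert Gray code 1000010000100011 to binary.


Gray code: 1000010000100011
MSB stays the same: 1
Each subsequent bit = prev_binary XOR current_gray:
  B[1] = 1 XOR 0 = 1
  B[2] = 1 XOR 0 = 1
  B[3] = 1 XOR 0 = 1
  B[4] = 1 XOR 0 = 1
  B[5] = 1 XOR 1 = 0
  B[6] = 0 XOR 0 = 0
  B[7] = 0 XOR 0 = 0
  B[8] = 0 XOR 0 = 0
  B[9] = 0 XOR 0 = 0
  B[10] = 0 XOR 1 = 1
  B[11] = 1 XOR 0 = 1
  B[12] = 1 XOR 0 = 1
  B[13] = 1 XOR 0 = 1
  B[14] = 1 XOR 1 = 0
  B[15] = 0 XOR 1 = 1
= 1111100000111101 (63549 decimal)


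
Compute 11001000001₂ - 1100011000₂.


Align and subtract column by column (LSB to MSB, borrowing when needed):
  11001000001
- 01100011000
  -----------
  col 0: (1 - 0 borrow-in) - 0 → 1 - 0 = 1, borrow out 0
  col 1: (0 - 0 borrow-in) - 0 → 0 - 0 = 0, borrow out 0
  col 2: (0 - 0 borrow-in) - 0 → 0 - 0 = 0, borrow out 0
  col 3: (0 - 0 borrow-in) - 1 → borrow from next column: (0+2) - 1 = 1, borrow out 1
  col 4: (0 - 1 borrow-in) - 1 → borrow from next column: (-1+2) - 1 = 0, borrow out 1
  col 5: (0 - 1 borrow-in) - 0 → borrow from next column: (-1+2) - 0 = 1, borrow out 1
  col 6: (1 - 1 borrow-in) - 0 → 0 - 0 = 0, borrow out 0
  col 7: (0 - 0 borrow-in) - 0 → 0 - 0 = 0, borrow out 0
  col 8: (0 - 0 borrow-in) - 1 → borrow from next column: (0+2) - 1 = 1, borrow out 1
  col 9: (1 - 1 borrow-in) - 1 → borrow from next column: (0+2) - 1 = 1, borrow out 1
  col 10: (1 - 1 borrow-in) - 0 → 0 - 0 = 0, borrow out 0
Reading bits MSB→LSB: 01100101001
Strip leading zeros: 1100101001
= 1100101001


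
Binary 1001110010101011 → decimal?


Positional values:
Bit 0: 1 × 2^0 = 1
Bit 1: 1 × 2^1 = 2
Bit 3: 1 × 2^3 = 8
Bit 5: 1 × 2^5 = 32
Bit 7: 1 × 2^7 = 128
Bit 10: 1 × 2^10 = 1024
Bit 11: 1 × 2^11 = 2048
Bit 12: 1 × 2^12 = 4096
Bit 15: 1 × 2^15 = 32768
Sum = 1 + 2 + 8 + 32 + 128 + 1024 + 2048 + 4096 + 32768
= 40107


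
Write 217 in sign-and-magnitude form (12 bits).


Sign bit: 0 (positive)
Magnitude: 217 = 00011011001
= 000011011001


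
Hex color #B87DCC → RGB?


Hex: #B87DCC
R = B8₁₆ = 184
G = 7D₁₆ = 125
B = CC₁₆ = 204
= RGB(184, 125, 204)


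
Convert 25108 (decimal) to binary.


Divide by 2 repeatedly:
25108 ÷ 2 = 12554 remainder 0
12554 ÷ 2 = 6277 remainder 0
6277 ÷ 2 = 3138 remainder 1
3138 ÷ 2 = 1569 remainder 0
1569 ÷ 2 = 784 remainder 1
784 ÷ 2 = 392 remainder 0
392 ÷ 2 = 196 remainder 0
196 ÷ 2 = 98 remainder 0
98 ÷ 2 = 49 remainder 0
49 ÷ 2 = 24 remainder 1
24 ÷ 2 = 12 remainder 0
12 ÷ 2 = 6 remainder 0
6 ÷ 2 = 3 remainder 0
3 ÷ 2 = 1 remainder 1
1 ÷ 2 = 0 remainder 1
Reading remainders bottom-up:
= 110001000010100


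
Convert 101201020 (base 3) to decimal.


Positional values (base 3):
  0 × 3^0 = 0 × 1 = 0
  2 × 3^1 = 2 × 3 = 6
  0 × 3^2 = 0 × 9 = 0
  1 × 3^3 = 1 × 27 = 27
  0 × 3^4 = 0 × 81 = 0
  2 × 3^5 = 2 × 243 = 486
  1 × 3^6 = 1 × 729 = 729
  0 × 3^7 = 0 × 2187 = 0
  1 × 3^8 = 1 × 6561 = 6561
Sum = 0 + 6 + 0 + 27 + 0 + 486 + 729 + 0 + 6561
= 7809


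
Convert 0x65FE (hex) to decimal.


Positional values:
Position 0: E × 16^0 = 14 × 1 = 14
Position 1: F × 16^1 = 15 × 16 = 240
Position 2: 5 × 16^2 = 5 × 256 = 1280
Position 3: 6 × 16^3 = 6 × 4096 = 24576
Sum = 14 + 240 + 1280 + 24576
= 26110


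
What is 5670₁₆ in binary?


Each hex digit → 4 binary bits:
  5 = 0101
  6 = 0110
  7 = 0111
  0 = 0000
Concatenate: 0101 0110 0111 0000
= 0101011001110000


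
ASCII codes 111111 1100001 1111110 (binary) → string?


Codes (binary): 111111 1100001 1111110
Per-code ASCII lookup:
  111111 = 63  (special character) → '?'
  1100001 = 97  (range 97-122: lowercase, 97 - 97 = 0) → 'a'
  1111110 = 126  (special character) → '~'
= '?a~'


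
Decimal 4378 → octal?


Divide by 8 repeatedly:
4378 ÷ 8 = 547 remainder 2
547 ÷ 8 = 68 remainder 3
68 ÷ 8 = 8 remainder 4
8 ÷ 8 = 1 remainder 0
1 ÷ 8 = 0 remainder 1
Reading remainders bottom-up:
= 0o10432


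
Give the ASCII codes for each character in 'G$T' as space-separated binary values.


String: 'G$T'  (3 characters)
Per-character ASCII lookup:
  'G': uppercase starts at 65: 'G' = 65 + 6 = 71 → 1000111
  '$': special character: '$' = 36 → 100100
  'T': uppercase starts at 65: 'T' = 65 + 19 = 84 → 1010100
= 1000111 100100 1010100


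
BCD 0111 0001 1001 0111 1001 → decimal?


Each 4-bit group → digit:
  0111 → 7
  0001 → 1
  1001 → 9
  0111 → 7
  1001 → 9
= 71979


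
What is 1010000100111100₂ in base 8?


Group into 3-bit groups: 001010000100111100
  001 = 1
  010 = 2
  000 = 0
  100 = 4
  111 = 7
  100 = 4
= 0o120474


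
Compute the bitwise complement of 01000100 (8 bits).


Original: 01000100
Invert all bits:
  bit 0: 0 → 1
  bit 1: 1 → 0
  bit 2: 0 → 1
  bit 3: 0 → 1
  bit 4: 0 → 1
  bit 5: 1 → 0
  bit 6: 0 → 1
  bit 7: 0 → 1
= 10111011


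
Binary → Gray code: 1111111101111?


Binary: 1111111101111
Gray code: G = B XOR (B >> 1)
B >> 1 = 0111111110111
1111111101111 XOR 0111111110111:
  1 XOR 0 = 1
  1 XOR 1 = 0
  1 XOR 1 = 0
  1 XOR 1 = 0
  1 XOR 1 = 0
  1 XOR 1 = 0
  1 XOR 1 = 0
  1 XOR 1 = 0
  0 XOR 1 = 1
  1 XOR 0 = 1
  1 XOR 1 = 0
  1 XOR 1 = 0
  1 XOR 1 = 0
= 1000000011000


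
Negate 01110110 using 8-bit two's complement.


Original: 01110110
Step 1 - Invert all bits: 10001001
Step 2 - Add 1: 10001001 + 1
= 10001010 (represents -118)


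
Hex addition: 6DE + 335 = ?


Align and add column by column (LSB to MSB, each column mod 16 with carry):
  06DE
+ 0335
  ----
  col 0: E(14) + 5(5) + 0 (carry in) = 19 → 3(3), carry out 1
  col 1: D(13) + 3(3) + 1 (carry in) = 17 → 1(1), carry out 1
  col 2: 6(6) + 3(3) + 1 (carry in) = 10 → A(10), carry out 0
  col 3: 0(0) + 0(0) + 0 (carry in) = 0 → 0(0), carry out 0
Reading digits MSB→LSB: 0A13
Strip leading zeros: A13
= 0xA13


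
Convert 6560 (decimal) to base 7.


Divide by 7 repeatedly:
6560 ÷ 7 = 937 remainder 1
937 ÷ 7 = 133 remainder 6
133 ÷ 7 = 19 remainder 0
19 ÷ 7 = 2 remainder 5
2 ÷ 7 = 0 remainder 2
Reading remainders bottom-up:
= 25061


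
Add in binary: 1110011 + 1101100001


Align and add column by column (LSB to MSB, carry propagating):
  00001110011
+ 01101100001
  -----------
  col 0: 1 + 1 + 0 (carry in) = 2 → bit 0, carry out 1
  col 1: 1 + 0 + 1 (carry in) = 2 → bit 0, carry out 1
  col 2: 0 + 0 + 1 (carry in) = 1 → bit 1, carry out 0
  col 3: 0 + 0 + 0 (carry in) = 0 → bit 0, carry out 0
  col 4: 1 + 0 + 0 (carry in) = 1 → bit 1, carry out 0
  col 5: 1 + 1 + 0 (carry in) = 2 → bit 0, carry out 1
  col 6: 1 + 1 + 1 (carry in) = 3 → bit 1, carry out 1
  col 7: 0 + 0 + 1 (carry in) = 1 → bit 1, carry out 0
  col 8: 0 + 1 + 0 (carry in) = 1 → bit 1, carry out 0
  col 9: 0 + 1 + 0 (carry in) = 1 → bit 1, carry out 0
  col 10: 0 + 0 + 0 (carry in) = 0 → bit 0, carry out 0
Reading bits MSB→LSB: 01111010100
Strip leading zeros: 1111010100
= 1111010100


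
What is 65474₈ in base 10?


Positional values:
Position 0: 4 × 8^0 = 4
Position 1: 7 × 8^1 = 56
Position 2: 4 × 8^2 = 256
Position 3: 5 × 8^3 = 2560
Position 4: 6 × 8^4 = 24576
Sum = 4 + 56 + 256 + 2560 + 24576
= 27452


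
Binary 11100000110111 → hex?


Group into 4-bit nibbles: 0011100000110111
  0011 = 3
  1000 = 8
  0011 = 3
  0111 = 7
= 0x3837


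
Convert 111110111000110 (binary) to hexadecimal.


Group into 4-bit nibbles: 0111110111000110
  0111 = 7
  1101 = D
  1100 = C
  0110 = 6
= 0x7DC6


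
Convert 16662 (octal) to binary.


Each octal digit → 3 binary bits:
  1 = 001
  6 = 110
  6 = 110
  6 = 110
  2 = 010
Concatenate: 001 110 110 110 010
= 001110110110010


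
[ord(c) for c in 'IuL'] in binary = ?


String: 'IuL'  (3 characters)
Per-character ASCII lookup:
  'I': uppercase starts at 65: 'I' = 65 + 8 = 73 → 1001001
  'u': lowercase starts at 97: 'u' = 97 + 20 = 117 → 1110101
  'L': uppercase starts at 65: 'L' = 65 + 11 = 76 → 1001100
= 1001001 1110101 1001100


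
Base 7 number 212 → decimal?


Positional values (base 7):
  2 × 7^0 = 2 × 1 = 2
  1 × 7^1 = 1 × 7 = 7
  2 × 7^2 = 2 × 49 = 98
Sum = 2 + 7 + 98
= 107


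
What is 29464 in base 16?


Divide by 16 repeatedly:
29464 ÷ 16 = 1841 remainder 8 (8)
1841 ÷ 16 = 115 remainder 1 (1)
115 ÷ 16 = 7 remainder 3 (3)
7 ÷ 16 = 0 remainder 7 (7)
Reading remainders bottom-up:
= 0x7318


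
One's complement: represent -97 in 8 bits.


Original: 01100001
Invert all bits:
  bit 0: 0 → 1
  bit 1: 1 → 0
  bit 2: 1 → 0
  bit 3: 0 → 1
  bit 4: 0 → 1
  bit 5: 0 → 1
  bit 6: 0 → 1
  bit 7: 1 → 0
= 10011110


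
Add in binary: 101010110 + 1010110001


Align and add column by column (LSB to MSB, carry propagating):
  00101010110
+ 01010110001
  -----------
  col 0: 0 + 1 + 0 (carry in) = 1 → bit 1, carry out 0
  col 1: 1 + 0 + 0 (carry in) = 1 → bit 1, carry out 0
  col 2: 1 + 0 + 0 (carry in) = 1 → bit 1, carry out 0
  col 3: 0 + 0 + 0 (carry in) = 0 → bit 0, carry out 0
  col 4: 1 + 1 + 0 (carry in) = 2 → bit 0, carry out 1
  col 5: 0 + 1 + 1 (carry in) = 2 → bit 0, carry out 1
  col 6: 1 + 0 + 1 (carry in) = 2 → bit 0, carry out 1
  col 7: 0 + 1 + 1 (carry in) = 2 → bit 0, carry out 1
  col 8: 1 + 0 + 1 (carry in) = 2 → bit 0, carry out 1
  col 9: 0 + 1 + 1 (carry in) = 2 → bit 0, carry out 1
  col 10: 0 + 0 + 1 (carry in) = 1 → bit 1, carry out 0
Reading bits MSB→LSB: 10000000111
Strip leading zeros: 10000000111
= 10000000111


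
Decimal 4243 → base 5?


Divide by 5 repeatedly:
4243 ÷ 5 = 848 remainder 3
848 ÷ 5 = 169 remainder 3
169 ÷ 5 = 33 remainder 4
33 ÷ 5 = 6 remainder 3
6 ÷ 5 = 1 remainder 1
1 ÷ 5 = 0 remainder 1
Reading remainders bottom-up:
= 113433


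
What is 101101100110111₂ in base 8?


Group into 3-bit groups: 101101100110111
  101 = 5
  101 = 5
  100 = 4
  110 = 6
  111 = 7
= 0o55467


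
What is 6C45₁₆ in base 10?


Positional values:
Position 0: 5 × 16^0 = 5 × 1 = 5
Position 1: 4 × 16^1 = 4 × 16 = 64
Position 2: C × 16^2 = 12 × 256 = 3072
Position 3: 6 × 16^3 = 6 × 4096 = 24576
Sum = 5 + 64 + 3072 + 24576
= 27717


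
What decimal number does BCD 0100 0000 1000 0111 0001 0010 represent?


Each 4-bit group → digit:
  0100 → 4
  0000 → 0
  1000 → 8
  0111 → 7
  0001 → 1
  0010 → 2
= 408712


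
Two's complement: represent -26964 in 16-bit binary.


Original: 0110100101010100
Step 1 - Invert all bits: 1001011010101011
Step 2 - Add 1: 1001011010101011 + 1
= 1001011010101100 (represents -26964)


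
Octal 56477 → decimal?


Positional values:
Position 0: 7 × 8^0 = 7
Position 1: 7 × 8^1 = 56
Position 2: 4 × 8^2 = 256
Position 3: 6 × 8^3 = 3072
Position 4: 5 × 8^4 = 20480
Sum = 7 + 56 + 256 + 3072 + 20480
= 23871


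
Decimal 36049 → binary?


Divide by 2 repeatedly:
36049 ÷ 2 = 18024 remainder 1
18024 ÷ 2 = 9012 remainder 0
9012 ÷ 2 = 4506 remainder 0
4506 ÷ 2 = 2253 remainder 0
2253 ÷ 2 = 1126 remainder 1
1126 ÷ 2 = 563 remainder 0
563 ÷ 2 = 281 remainder 1
281 ÷ 2 = 140 remainder 1
140 ÷ 2 = 70 remainder 0
70 ÷ 2 = 35 remainder 0
35 ÷ 2 = 17 remainder 1
17 ÷ 2 = 8 remainder 1
8 ÷ 2 = 4 remainder 0
4 ÷ 2 = 2 remainder 0
2 ÷ 2 = 1 remainder 0
1 ÷ 2 = 0 remainder 1
Reading remainders bottom-up:
= 1000110011010001


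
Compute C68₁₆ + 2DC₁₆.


Align and add column by column (LSB to MSB, each column mod 16 with carry):
  0C68
+ 02DC
  ----
  col 0: 8(8) + C(12) + 0 (carry in) = 20 → 4(4), carry out 1
  col 1: 6(6) + D(13) + 1 (carry in) = 20 → 4(4), carry out 1
  col 2: C(12) + 2(2) + 1 (carry in) = 15 → F(15), carry out 0
  col 3: 0(0) + 0(0) + 0 (carry in) = 0 → 0(0), carry out 0
Reading digits MSB→LSB: 0F44
Strip leading zeros: F44
= 0xF44


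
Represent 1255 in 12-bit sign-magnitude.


Sign bit: 0 (positive)
Magnitude: 1255 = 10011100111
= 010011100111


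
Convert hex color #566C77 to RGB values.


Hex: #566C77
R = 56₁₆ = 86
G = 6C₁₆ = 108
B = 77₁₆ = 119
= RGB(86, 108, 119)


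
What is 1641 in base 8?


Divide by 8 repeatedly:
1641 ÷ 8 = 205 remainder 1
205 ÷ 8 = 25 remainder 5
25 ÷ 8 = 3 remainder 1
3 ÷ 8 = 0 remainder 3
Reading remainders bottom-up:
= 0o3151


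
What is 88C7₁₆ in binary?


Each hex digit → 4 binary bits:
  8 = 1000
  8 = 1000
  C = 1100
  7 = 0111
Concatenate: 1000 1000 1100 0111
= 1000100011000111


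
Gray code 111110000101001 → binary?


Gray code: 111110000101001
MSB stays the same: 1
Each subsequent bit = prev_binary XOR current_gray:
  B[1] = 1 XOR 1 = 0
  B[2] = 0 XOR 1 = 1
  B[3] = 1 XOR 1 = 0
  B[4] = 0 XOR 1 = 1
  B[5] = 1 XOR 0 = 1
  B[6] = 1 XOR 0 = 1
  B[7] = 1 XOR 0 = 1
  B[8] = 1 XOR 0 = 1
  B[9] = 1 XOR 1 = 0
  B[10] = 0 XOR 0 = 0
  B[11] = 0 XOR 1 = 1
  B[12] = 1 XOR 0 = 1
  B[13] = 1 XOR 0 = 1
  B[14] = 1 XOR 1 = 0
= 101011111001110 (22478 decimal)


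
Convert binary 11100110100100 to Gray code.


Binary: 11100110100100
Gray code: G = B XOR (B >> 1)
B >> 1 = 01110011010010
11100110100100 XOR 01110011010010:
  1 XOR 0 = 1
  1 XOR 1 = 0
  1 XOR 1 = 0
  0 XOR 1 = 1
  0 XOR 0 = 0
  1 XOR 0 = 1
  1 XOR 1 = 0
  0 XOR 1 = 1
  1 XOR 0 = 1
  0 XOR 1 = 1
  0 XOR 0 = 0
  1 XOR 0 = 1
  0 XOR 1 = 1
  0 XOR 0 = 0
= 10010101110110


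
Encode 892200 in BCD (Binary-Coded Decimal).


Each digit → 4-bit binary:
  8 → 1000
  9 → 1001
  2 → 0010
  2 → 0010
  0 → 0000
  0 → 0000
= 1000 1001 0010 0010 0000 0000


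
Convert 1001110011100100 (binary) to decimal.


Positional values:
Bit 2: 1 × 2^2 = 4
Bit 5: 1 × 2^5 = 32
Bit 6: 1 × 2^6 = 64
Bit 7: 1 × 2^7 = 128
Bit 10: 1 × 2^10 = 1024
Bit 11: 1 × 2^11 = 2048
Bit 12: 1 × 2^12 = 4096
Bit 15: 1 × 2^15 = 32768
Sum = 4 + 32 + 64 + 128 + 1024 + 2048 + 4096 + 32768
= 40164


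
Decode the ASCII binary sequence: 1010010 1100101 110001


Codes (binary): 1010010 1100101 110001
Per-code ASCII lookup:
  1010010 = 82  (range 65-90: uppercase, 82 - 65 = 17) → 'R'
  1100101 = 101  (range 97-122: lowercase, 101 - 97 = 4) → 'e'
  110001 = 49  (range 48-57: digits, 49 - 48 = 1) → '1'
= 'Re1'


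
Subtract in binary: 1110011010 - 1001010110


Align and subtract column by column (LSB to MSB, borrowing when needed):
  1110011010
- 1001010110
  ----------
  col 0: (0 - 0 borrow-in) - 0 → 0 - 0 = 0, borrow out 0
  col 1: (1 - 0 borrow-in) - 1 → 1 - 1 = 0, borrow out 0
  col 2: (0 - 0 borrow-in) - 1 → borrow from next column: (0+2) - 1 = 1, borrow out 1
  col 3: (1 - 1 borrow-in) - 0 → 0 - 0 = 0, borrow out 0
  col 4: (1 - 0 borrow-in) - 1 → 1 - 1 = 0, borrow out 0
  col 5: (0 - 0 borrow-in) - 0 → 0 - 0 = 0, borrow out 0
  col 6: (0 - 0 borrow-in) - 1 → borrow from next column: (0+2) - 1 = 1, borrow out 1
  col 7: (1 - 1 borrow-in) - 0 → 0 - 0 = 0, borrow out 0
  col 8: (1 - 0 borrow-in) - 0 → 1 - 0 = 1, borrow out 0
  col 9: (1 - 0 borrow-in) - 1 → 1 - 1 = 0, borrow out 0
Reading bits MSB→LSB: 0101000100
Strip leading zeros: 101000100
= 101000100


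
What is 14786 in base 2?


Divide by 2 repeatedly:
14786 ÷ 2 = 7393 remainder 0
7393 ÷ 2 = 3696 remainder 1
3696 ÷ 2 = 1848 remainder 0
1848 ÷ 2 = 924 remainder 0
924 ÷ 2 = 462 remainder 0
462 ÷ 2 = 231 remainder 0
231 ÷ 2 = 115 remainder 1
115 ÷ 2 = 57 remainder 1
57 ÷ 2 = 28 remainder 1
28 ÷ 2 = 14 remainder 0
14 ÷ 2 = 7 remainder 0
7 ÷ 2 = 3 remainder 1
3 ÷ 2 = 1 remainder 1
1 ÷ 2 = 0 remainder 1
Reading remainders bottom-up:
= 11100111000010


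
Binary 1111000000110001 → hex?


Group into 4-bit nibbles: 1111000000110001
  1111 = F
  0000 = 0
  0011 = 3
  0001 = 1
= 0xF031


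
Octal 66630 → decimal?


Positional values:
Position 0: 0 × 8^0 = 0
Position 1: 3 × 8^1 = 24
Position 2: 6 × 8^2 = 384
Position 3: 6 × 8^3 = 3072
Position 4: 6 × 8^4 = 24576
Sum = 0 + 24 + 384 + 3072 + 24576
= 28056


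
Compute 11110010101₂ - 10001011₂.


Align and subtract column by column (LSB to MSB, borrowing when needed):
  11110010101
- 00010001011
  -----------
  col 0: (1 - 0 borrow-in) - 1 → 1 - 1 = 0, borrow out 0
  col 1: (0 - 0 borrow-in) - 1 → borrow from next column: (0+2) - 1 = 1, borrow out 1
  col 2: (1 - 1 borrow-in) - 0 → 0 - 0 = 0, borrow out 0
  col 3: (0 - 0 borrow-in) - 1 → borrow from next column: (0+2) - 1 = 1, borrow out 1
  col 4: (1 - 1 borrow-in) - 0 → 0 - 0 = 0, borrow out 0
  col 5: (0 - 0 borrow-in) - 0 → 0 - 0 = 0, borrow out 0
  col 6: (0 - 0 borrow-in) - 0 → 0 - 0 = 0, borrow out 0
  col 7: (1 - 0 borrow-in) - 1 → 1 - 1 = 0, borrow out 0
  col 8: (1 - 0 borrow-in) - 0 → 1 - 0 = 1, borrow out 0
  col 9: (1 - 0 borrow-in) - 0 → 1 - 0 = 1, borrow out 0
  col 10: (1 - 0 borrow-in) - 0 → 1 - 0 = 1, borrow out 0
Reading bits MSB→LSB: 11100001010
Strip leading zeros: 11100001010
= 11100001010


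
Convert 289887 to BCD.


Each digit → 4-bit binary:
  2 → 0010
  8 → 1000
  9 → 1001
  8 → 1000
  8 → 1000
  7 → 0111
= 0010 1000 1001 1000 1000 0111


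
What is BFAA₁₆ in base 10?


Positional values:
Position 0: A × 16^0 = 10 × 1 = 10
Position 1: A × 16^1 = 10 × 16 = 160
Position 2: F × 16^2 = 15 × 256 = 3840
Position 3: B × 16^3 = 11 × 4096 = 45056
Sum = 10 + 160 + 3840 + 45056
= 49066


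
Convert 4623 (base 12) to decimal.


Positional values (base 12):
  3 × 12^0 = 3 × 1 = 3
  2 × 12^1 = 2 × 12 = 24
  6 × 12^2 = 6 × 144 = 864
  4 × 12^3 = 4 × 1728 = 6912
Sum = 3 + 24 + 864 + 6912
= 7803


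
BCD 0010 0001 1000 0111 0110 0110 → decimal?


Each 4-bit group → digit:
  0010 → 2
  0001 → 1
  1000 → 8
  0111 → 7
  0110 → 6
  0110 → 6
= 218766


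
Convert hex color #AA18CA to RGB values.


Hex: #AA18CA
R = AA₁₆ = 170
G = 18₁₆ = 24
B = CA₁₆ = 202
= RGB(170, 24, 202)


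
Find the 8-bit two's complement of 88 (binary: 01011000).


Original: 01011000
Step 1 - Invert all bits: 10100111
Step 2 - Add 1: 10100111 + 1
= 10101000 (represents -88)


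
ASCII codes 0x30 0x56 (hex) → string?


Codes (hex): 0x30 0x56
Per-code ASCII lookup:
  0x30 = 48  (range 48-57: digits, 48 - 48 = 0) → '0'
  0x56 = 86  (range 65-90: uppercase, 86 - 65 = 21) → 'V'
= '0V'


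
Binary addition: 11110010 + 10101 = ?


Align and add column by column (LSB to MSB, carry propagating):
  011110010
+ 000010101
  ---------
  col 0: 0 + 1 + 0 (carry in) = 1 → bit 1, carry out 0
  col 1: 1 + 0 + 0 (carry in) = 1 → bit 1, carry out 0
  col 2: 0 + 1 + 0 (carry in) = 1 → bit 1, carry out 0
  col 3: 0 + 0 + 0 (carry in) = 0 → bit 0, carry out 0
  col 4: 1 + 1 + 0 (carry in) = 2 → bit 0, carry out 1
  col 5: 1 + 0 + 1 (carry in) = 2 → bit 0, carry out 1
  col 6: 1 + 0 + 1 (carry in) = 2 → bit 0, carry out 1
  col 7: 1 + 0 + 1 (carry in) = 2 → bit 0, carry out 1
  col 8: 0 + 0 + 1 (carry in) = 1 → bit 1, carry out 0
Reading bits MSB→LSB: 100000111
Strip leading zeros: 100000111
= 100000111
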